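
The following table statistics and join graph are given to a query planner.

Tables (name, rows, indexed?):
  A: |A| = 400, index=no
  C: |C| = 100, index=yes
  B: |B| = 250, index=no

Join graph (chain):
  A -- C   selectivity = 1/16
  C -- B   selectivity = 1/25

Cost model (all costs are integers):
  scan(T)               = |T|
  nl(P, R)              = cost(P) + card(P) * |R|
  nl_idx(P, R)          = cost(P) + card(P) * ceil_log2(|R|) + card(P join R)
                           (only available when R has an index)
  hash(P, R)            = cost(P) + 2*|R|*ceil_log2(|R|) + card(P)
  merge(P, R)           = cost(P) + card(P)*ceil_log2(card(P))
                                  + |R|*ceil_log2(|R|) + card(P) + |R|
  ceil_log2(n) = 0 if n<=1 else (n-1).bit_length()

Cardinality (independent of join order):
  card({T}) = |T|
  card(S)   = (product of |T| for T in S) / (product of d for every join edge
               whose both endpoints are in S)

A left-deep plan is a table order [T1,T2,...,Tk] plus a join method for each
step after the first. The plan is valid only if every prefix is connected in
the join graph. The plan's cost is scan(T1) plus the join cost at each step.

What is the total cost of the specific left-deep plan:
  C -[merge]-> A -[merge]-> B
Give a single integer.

39650

step 1: scan C: cost=100, card=100
step 2: join A via merge
    card(P join A) = 100*400/(16) = 2500
    cost = 100 + 100*7 + 400*9 + 100 + 400 = 4900
step 3: join B via merge
    card(P join B) = 2500*250/(25) = 25000
    cost = 4900 + 2500*12 + 250*8 + 2500 + 250 = 39650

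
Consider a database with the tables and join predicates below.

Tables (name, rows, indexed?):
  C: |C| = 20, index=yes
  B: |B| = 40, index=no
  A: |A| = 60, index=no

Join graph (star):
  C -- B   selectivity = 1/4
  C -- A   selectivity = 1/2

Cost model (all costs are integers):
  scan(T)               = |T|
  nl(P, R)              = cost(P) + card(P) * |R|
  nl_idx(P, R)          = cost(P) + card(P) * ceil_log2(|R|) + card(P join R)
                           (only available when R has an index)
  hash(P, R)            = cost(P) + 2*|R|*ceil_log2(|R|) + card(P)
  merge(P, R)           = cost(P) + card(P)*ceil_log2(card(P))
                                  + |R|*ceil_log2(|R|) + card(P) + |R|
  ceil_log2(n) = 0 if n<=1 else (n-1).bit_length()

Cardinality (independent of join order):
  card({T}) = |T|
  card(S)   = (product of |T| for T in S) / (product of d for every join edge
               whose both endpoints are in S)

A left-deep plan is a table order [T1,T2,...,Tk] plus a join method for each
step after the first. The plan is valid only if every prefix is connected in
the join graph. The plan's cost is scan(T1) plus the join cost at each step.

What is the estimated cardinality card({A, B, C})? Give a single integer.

6000

Tables in S: A(60), B(40), C(20)
Edges inside S: C-B(d=4), C-A(d=2)
numerator = 60 * 40 * 20 = 48000
denominator = 4 * 2 = 8
card(S) = 48000 / 8 = 6000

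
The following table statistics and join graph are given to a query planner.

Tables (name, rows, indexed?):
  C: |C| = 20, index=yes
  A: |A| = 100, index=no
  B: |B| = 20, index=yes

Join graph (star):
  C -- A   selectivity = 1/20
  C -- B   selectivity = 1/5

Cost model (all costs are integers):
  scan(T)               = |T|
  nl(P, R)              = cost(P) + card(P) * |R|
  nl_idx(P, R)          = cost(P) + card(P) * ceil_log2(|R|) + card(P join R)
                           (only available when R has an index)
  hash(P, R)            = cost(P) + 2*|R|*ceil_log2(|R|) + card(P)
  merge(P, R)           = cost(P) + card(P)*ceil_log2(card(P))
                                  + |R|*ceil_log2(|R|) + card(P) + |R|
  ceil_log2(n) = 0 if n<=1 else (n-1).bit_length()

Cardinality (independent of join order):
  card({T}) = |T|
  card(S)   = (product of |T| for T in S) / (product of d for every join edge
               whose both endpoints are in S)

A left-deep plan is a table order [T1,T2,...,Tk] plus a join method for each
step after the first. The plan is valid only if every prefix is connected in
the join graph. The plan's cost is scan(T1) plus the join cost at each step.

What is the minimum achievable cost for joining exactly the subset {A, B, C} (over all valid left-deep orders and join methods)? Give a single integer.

Selinger DP over subsets of {A,B,C}:
  {C}: scan cost=20, card=20
  {A}: scan cost=100, card=100
  {B}: scan cost=20, card=20
  {AC}: card=100; try (C,hash)→400, (C,nl_idx)→700, (A,merge)→940, (C,merge)→1020, (A,hash)→1440, (A,nl)→2020 …(+1); best=400 via (C,hash)
  {BC}: card=80; try (C,nl_idx)→200, (B,nl_idx)→200, (C,hash)→240, (B,hash)→240, (C,merge)→260, (B,merge)→260 …(+2); best=200 via (C,nl_idx)
  {ABC}: card=400; try (B,hash)→700, (B,nl_idx)→1300, (B,merge)→1320, (A,merge)→1640, (A,hash)→1680, (B,nl)→2400 …(+1); best=700 via (B,hash)

700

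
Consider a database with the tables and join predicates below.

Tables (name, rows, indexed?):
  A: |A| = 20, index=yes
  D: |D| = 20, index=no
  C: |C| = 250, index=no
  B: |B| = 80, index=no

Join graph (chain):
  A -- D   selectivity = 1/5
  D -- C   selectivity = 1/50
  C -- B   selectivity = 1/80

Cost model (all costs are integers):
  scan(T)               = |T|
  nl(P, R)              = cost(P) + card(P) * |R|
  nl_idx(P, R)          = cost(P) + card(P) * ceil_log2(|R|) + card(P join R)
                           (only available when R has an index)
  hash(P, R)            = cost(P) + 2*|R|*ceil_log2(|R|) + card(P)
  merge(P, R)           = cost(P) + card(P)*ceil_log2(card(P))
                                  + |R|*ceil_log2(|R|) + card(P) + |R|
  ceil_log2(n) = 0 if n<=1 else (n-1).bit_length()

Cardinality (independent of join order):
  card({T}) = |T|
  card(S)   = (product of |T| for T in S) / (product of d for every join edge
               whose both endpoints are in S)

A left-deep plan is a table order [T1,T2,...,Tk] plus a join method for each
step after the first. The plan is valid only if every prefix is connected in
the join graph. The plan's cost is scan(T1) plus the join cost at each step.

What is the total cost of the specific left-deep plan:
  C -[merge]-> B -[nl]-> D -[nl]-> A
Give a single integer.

10140

step 1: scan C: cost=250, card=250
step 2: join B via merge
    card(P join B) = 250*80/(80) = 250
    cost = 250 + 250*8 + 80*7 + 250 + 80 = 3140
step 3: join D via nl
    card(P join D) = 250*20/(50) = 100
    cost = 3140 + 250*20 = 8140
step 4: join A via nl
    card(P join A) = 100*20/(5) = 400
    cost = 8140 + 100*20 = 10140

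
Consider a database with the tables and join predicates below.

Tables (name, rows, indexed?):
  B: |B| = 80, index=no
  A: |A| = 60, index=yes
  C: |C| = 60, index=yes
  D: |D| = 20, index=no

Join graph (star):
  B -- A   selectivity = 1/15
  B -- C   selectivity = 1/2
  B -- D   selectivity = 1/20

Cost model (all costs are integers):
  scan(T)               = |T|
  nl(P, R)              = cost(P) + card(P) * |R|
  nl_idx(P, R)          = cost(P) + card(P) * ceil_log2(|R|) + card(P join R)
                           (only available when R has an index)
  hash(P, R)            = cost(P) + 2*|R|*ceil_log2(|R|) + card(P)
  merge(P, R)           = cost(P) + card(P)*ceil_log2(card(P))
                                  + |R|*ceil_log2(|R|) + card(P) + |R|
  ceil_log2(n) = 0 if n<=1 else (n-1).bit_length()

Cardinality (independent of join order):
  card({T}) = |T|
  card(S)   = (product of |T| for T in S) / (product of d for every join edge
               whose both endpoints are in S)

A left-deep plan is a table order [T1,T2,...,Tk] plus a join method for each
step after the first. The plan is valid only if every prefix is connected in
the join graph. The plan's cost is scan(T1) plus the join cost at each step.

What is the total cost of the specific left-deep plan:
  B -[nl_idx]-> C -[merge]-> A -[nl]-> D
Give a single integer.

step 1: scan B: cost=80, card=80
step 2: join C via nl_idx
    card(P join C) = 80*60/(2) = 2400
    cost = 80 + 80*6 + 2400 = 2960
step 3: join A via merge
    card(P join A) = 2400*60/(15) = 9600
    cost = 2960 + 2400*12 + 60*6 + 2400 + 60 = 34580
step 4: join D via nl
    card(P join D) = 9600*20/(20) = 9600
    cost = 34580 + 9600*20 = 226580

226580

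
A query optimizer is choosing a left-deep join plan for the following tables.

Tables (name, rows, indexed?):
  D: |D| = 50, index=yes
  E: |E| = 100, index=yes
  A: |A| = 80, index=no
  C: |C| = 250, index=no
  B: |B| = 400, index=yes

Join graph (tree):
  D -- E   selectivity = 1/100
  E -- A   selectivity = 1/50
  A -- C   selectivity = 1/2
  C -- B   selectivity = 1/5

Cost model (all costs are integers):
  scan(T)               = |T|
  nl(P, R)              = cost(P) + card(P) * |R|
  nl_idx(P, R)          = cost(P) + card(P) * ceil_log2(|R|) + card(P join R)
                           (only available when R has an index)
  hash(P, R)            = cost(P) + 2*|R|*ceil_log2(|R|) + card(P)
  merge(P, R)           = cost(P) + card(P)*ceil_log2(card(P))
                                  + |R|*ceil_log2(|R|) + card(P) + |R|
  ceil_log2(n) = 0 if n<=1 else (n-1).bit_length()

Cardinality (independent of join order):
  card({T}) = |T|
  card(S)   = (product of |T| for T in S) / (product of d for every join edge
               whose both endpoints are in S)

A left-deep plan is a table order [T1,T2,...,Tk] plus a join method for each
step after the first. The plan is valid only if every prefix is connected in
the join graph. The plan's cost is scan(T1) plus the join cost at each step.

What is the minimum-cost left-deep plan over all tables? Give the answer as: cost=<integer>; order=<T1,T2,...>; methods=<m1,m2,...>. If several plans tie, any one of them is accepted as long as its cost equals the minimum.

cost=21530; order=D,E,A,C,B; methods=nl_idx,merge,merge,hash

Selinger DP (subsets sized 1..n):
  {D}: scan cost=50, card=50
  {E}: scan cost=100, card=100
  {A}: scan cost=80, card=80
  {C}: scan cost=250, card=250
  {B}: scan cost=400, card=400
  {DE}: card=50; try (E,nl_idx)→450, (D,nl_idx)→750, (D,hash)→800, (E,merge)→1200, (D,merge)→1250, (E,hash)→1500 …(+2); best=450 via (E,nl_idx)
  {AE}: card=160; try (E,nl_idx)→800, (A,hash)→1320, (E,merge)→1520, (A,merge)→1540, (E,hash)→1560, (E,nl)→8080 …(+1); best=800 via (E,nl_idx)
  {AC}: card=10000; try (A,hash)→1620, (C,merge)→2970, (A,merge)→3140, (C,hash)→4160, (C,nl)→20080, (A,nl)→20250; best=1620 via (A,hash)
  {BC}: card=20000; try (C,hash)→4800, (B,merge)→6500, (C,merge)→6650, (B,hash)→7700, (B,nl_idx)→22500, (B,nl)→100250 …(+1); best=4800 via (C,hash)
  {ADE}: card=80; try (A,merge)→1440, (D,hash)→1560, (A,hash)→1620, (D,nl_idx)→1840, (D,merge)→2590, (A,nl)→4450 …(+1); best=1440 via (A,merge)
  {ACE}: card=20000; try (C,merge)→4490, (C,hash)→4960, (E,hash)→13020, (C,nl)→40800, (E,nl_idx)→91620, (E,merge)→152420 …(+1); best=4490 via (C,merge)
  {ABC}: card=800000; try (B,hash)→18820, (A,hash)→25920, (B,merge)→155620, (A,merge)→325440, (B,nl_idx)→891620, (A,nl)→1604800 …(+1); best=18820 via (B,hash)
  {ACDE}: card=10000; try (C,merge)→4330, (C,hash)→5520, (C,nl)→21440, (D,hash)→25090, (D,nl_idx)→134490, (D,merge)→324840 …(+1); best=4330 via (C,merge)
  {ABCE}: card=1600000; try (B,hash)→31690, (B,merge)→328490, (E,hash)→820220, (B,nl_idx)→1784490, (E,nl_idx)→7218820, (B,nl)→8004490 …(+2); best=31690 via (B,hash)
  {ABCDE}: card=800000; try (B,hash)→21530, (B,merge)→158330, (B,nl_idx)→894330, (D,hash)→1632290, (B,nl)→4004330, (D,nl_idx)→10431690 …(+2); best=21530 via (B,hash)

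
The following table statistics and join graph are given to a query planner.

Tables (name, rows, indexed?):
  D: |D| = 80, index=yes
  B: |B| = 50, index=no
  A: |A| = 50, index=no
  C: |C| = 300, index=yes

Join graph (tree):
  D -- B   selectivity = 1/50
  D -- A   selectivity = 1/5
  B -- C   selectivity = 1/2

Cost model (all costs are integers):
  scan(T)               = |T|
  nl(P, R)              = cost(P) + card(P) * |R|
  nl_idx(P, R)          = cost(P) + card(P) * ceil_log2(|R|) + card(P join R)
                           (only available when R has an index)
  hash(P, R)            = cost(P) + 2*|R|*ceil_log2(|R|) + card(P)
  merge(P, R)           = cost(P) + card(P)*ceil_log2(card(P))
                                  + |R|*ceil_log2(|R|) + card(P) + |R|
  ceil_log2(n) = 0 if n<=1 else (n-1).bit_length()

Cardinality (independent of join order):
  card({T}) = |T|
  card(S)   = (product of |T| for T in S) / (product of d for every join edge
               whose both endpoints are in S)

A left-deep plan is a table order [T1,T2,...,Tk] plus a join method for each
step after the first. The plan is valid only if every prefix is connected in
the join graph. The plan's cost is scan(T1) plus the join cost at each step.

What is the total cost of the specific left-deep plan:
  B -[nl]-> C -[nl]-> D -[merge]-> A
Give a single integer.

step 1: scan B: cost=50, card=50
step 2: join C via nl
    card(P join C) = 50*300/(2) = 7500
    cost = 50 + 50*300 = 15050
step 3: join D via nl
    card(P join D) = 7500*80/(50) = 12000
    cost = 15050 + 7500*80 = 615050
step 4: join A via merge
    card(P join A) = 12000*50/(5) = 120000
    cost = 615050 + 12000*14 + 50*6 + 12000 + 50 = 795400

795400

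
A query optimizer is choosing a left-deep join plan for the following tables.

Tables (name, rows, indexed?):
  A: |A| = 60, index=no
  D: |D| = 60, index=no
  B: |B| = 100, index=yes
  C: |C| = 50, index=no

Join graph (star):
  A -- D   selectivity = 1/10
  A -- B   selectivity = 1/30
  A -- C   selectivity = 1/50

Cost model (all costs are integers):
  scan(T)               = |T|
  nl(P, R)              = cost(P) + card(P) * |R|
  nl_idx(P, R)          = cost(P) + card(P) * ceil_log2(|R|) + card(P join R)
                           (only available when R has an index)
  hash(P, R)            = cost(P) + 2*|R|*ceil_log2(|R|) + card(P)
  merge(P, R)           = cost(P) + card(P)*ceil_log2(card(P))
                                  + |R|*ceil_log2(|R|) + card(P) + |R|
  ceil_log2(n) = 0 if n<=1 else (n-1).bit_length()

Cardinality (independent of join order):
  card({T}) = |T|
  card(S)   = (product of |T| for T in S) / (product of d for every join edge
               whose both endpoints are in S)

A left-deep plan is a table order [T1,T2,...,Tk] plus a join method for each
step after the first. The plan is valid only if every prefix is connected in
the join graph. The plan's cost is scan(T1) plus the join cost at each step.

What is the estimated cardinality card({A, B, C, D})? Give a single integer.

1200

Tables in S: A(60), B(100), C(50), D(60)
Edges inside S: A-D(d=10), A-B(d=30), A-C(d=50)
numerator = 60 * 100 * 50 * 60 = 18000000
denominator = 10 * 30 * 50 = 15000
card(S) = 18000000 / 15000 = 1200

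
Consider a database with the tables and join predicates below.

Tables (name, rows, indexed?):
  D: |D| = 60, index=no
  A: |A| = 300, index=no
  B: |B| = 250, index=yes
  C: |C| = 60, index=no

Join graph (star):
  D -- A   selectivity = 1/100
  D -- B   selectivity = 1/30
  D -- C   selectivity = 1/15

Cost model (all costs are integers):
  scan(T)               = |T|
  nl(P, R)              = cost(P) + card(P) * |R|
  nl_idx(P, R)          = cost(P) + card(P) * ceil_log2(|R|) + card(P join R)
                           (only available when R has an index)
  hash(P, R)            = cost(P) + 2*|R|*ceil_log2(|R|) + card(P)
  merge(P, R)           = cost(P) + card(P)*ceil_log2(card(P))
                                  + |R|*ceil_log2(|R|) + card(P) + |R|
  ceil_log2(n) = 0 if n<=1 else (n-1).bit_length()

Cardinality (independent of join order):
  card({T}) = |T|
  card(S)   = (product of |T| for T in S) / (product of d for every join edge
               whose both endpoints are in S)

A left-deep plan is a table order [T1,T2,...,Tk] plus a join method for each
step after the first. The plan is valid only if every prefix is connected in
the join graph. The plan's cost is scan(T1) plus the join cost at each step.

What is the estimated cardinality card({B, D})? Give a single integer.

500

Tables in S: B(250), D(60)
Edges inside S: D-B(d=30)
numerator = 250 * 60 = 15000
denominator = 30 = 30
card(S) = 15000 / 30 = 500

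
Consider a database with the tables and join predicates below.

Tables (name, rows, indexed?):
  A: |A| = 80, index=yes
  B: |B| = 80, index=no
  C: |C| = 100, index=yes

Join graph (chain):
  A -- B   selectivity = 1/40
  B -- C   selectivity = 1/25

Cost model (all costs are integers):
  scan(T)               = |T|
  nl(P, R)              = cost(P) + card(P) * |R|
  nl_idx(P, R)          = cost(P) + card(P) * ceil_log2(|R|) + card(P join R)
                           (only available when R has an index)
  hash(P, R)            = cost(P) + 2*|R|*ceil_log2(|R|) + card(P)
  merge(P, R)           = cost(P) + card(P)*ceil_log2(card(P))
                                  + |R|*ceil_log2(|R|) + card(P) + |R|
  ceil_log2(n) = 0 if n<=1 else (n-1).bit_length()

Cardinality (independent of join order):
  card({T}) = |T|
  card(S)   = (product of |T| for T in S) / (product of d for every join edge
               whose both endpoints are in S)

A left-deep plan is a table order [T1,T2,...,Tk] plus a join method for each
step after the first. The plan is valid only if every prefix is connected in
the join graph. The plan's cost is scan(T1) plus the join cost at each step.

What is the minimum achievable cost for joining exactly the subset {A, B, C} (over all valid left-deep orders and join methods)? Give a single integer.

2360

Selinger DP over subsets of {A,B,C}:
  {A}: scan cost=80, card=80
  {B}: scan cost=80, card=80
  {C}: scan cost=100, card=100
  {AB}: card=160; try (A,nl_idx)→800, (B,hash)→1280, (A,hash)→1280, (B,merge)→1360, (A,merge)→1360, (B,nl)→6480 …(+1); best=800 via (A,nl_idx)
  {BC}: card=320; try (C,nl_idx)→960, (B,hash)→1320, (C,merge)→1520, (B,merge)→1540, (C,hash)→1560, (C,nl)→8080 …(+1); best=960 via (C,nl_idx)
  {ABC}: card=640; try (C,hash)→2360, (A,hash)→2400, (C,nl_idx)→2560, (C,merge)→3040, (A,nl_idx)→3840, (A,merge)→4800 …(+2); best=2360 via (C,hash)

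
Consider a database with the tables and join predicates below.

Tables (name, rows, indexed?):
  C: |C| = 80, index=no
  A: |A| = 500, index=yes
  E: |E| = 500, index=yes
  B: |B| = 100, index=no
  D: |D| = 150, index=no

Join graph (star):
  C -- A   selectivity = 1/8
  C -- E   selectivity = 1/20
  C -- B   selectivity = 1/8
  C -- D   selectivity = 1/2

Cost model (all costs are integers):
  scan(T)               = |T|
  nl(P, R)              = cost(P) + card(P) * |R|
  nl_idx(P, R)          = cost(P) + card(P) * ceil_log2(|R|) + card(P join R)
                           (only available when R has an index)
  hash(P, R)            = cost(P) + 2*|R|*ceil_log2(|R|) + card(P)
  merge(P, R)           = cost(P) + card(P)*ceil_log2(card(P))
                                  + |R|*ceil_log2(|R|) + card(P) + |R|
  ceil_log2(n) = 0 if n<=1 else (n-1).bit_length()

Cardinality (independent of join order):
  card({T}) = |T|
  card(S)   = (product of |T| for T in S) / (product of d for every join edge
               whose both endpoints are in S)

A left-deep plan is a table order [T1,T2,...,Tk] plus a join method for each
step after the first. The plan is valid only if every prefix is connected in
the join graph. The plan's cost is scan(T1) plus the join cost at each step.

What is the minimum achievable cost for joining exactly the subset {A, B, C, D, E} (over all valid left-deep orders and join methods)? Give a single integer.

1604420

Selinger DP over subsets of {A,B,C,D,E}:
  {C}: scan cost=80, card=80
  {A}: scan cost=500, card=500
  {E}: scan cost=500, card=500
  {B}: scan cost=100, card=100
  {D}: scan cost=150, card=150
  {AC}: card=5000; try (C,hash)→2120, (A,merge)→5720, (A,nl_idx)→5800, (C,merge)→6140, (A,hash)→9160, (A,nl)→40080 …(+1); best=2120 via (C,hash)
  {CE}: card=2000; try (C,hash)→2120, (E,nl_idx)→2800, (E,merge)→5720, (C,merge)→6140, (E,hash)→9160, (E,nl)→40080 …(+1); best=2120 via (C,hash)
  {BC}: card=1000; try (C,hash)→1320, (B,merge)→1520, (C,merge)→1540, (B,hash)→1560, (B,nl)→8080, (C,nl)→8100; best=1320 via (C,hash)
  {CD}: card=6000; try (C,hash)→1420, (D,merge)→2070, (C,merge)→2140, (D,hash)→2560, (D,nl)→12080, (C,nl)→12150; best=1420 via (C,hash)
  {ACE}: card=125000; try (A,hash)→13120, (E,hash)→16120, (A,merge)→31120, (E,merge)→77120, (A,nl_idx)→145120, (E,nl_idx)→172120 …(+2); best=13120 via (A,hash)
  {ABC}: card=62500; try (B,hash)→8520, (A,hash)→11320, (A,merge)→17320, (A,nl_idx)→72820, (B,merge)→72920, (A,nl)→501320 …(+1); best=8520 via (B,hash)
  {ACD}: card=375000; try (D,hash)→9520, (A,hash)→16420, (D,merge)→73470, (A,merge)→90420, (A,nl_idx)→430420, (D,nl)→752120 …(+1); best=9520 via (D,hash)
  {BCE}: card=25000; try (B,hash)→5520, (E,hash)→11320, (E,merge)→17320, (B,merge)→26920, (E,nl_idx)→35320, (B,nl)→202120 …(+1); best=5520 via (B,hash)
  {CDE}: card=150000; try (D,hash)→6520, (E,hash)→16420, (D,merge)→27470, (E,merge)→90420, (E,nl_idx)→205420, (D,nl)→302120 …(+1); best=6520 via (D,hash)
  {BCD}: card=75000; try (D,hash)→4720, (B,hash)→8820, (D,merge)→13670, (B,merge)→86220, (D,nl)→151320, (B,nl)→601420; best=4720 via (D,hash)
  {ABCE}: card=1562500; try (A,hash)→39520, (E,hash)→80020, (B,hash)→139520, (A,merge)→410520, (E,merge)→1076020, (A,nl_idx)→1793020 …(+5); best=39520 via (A,hash)
  {ACDE}: card=9375000; try (D,hash)→140520, (A,hash)→165520, (E,hash)→393520, (D,merge)→2264470, (A,merge)→2861520, (E,merge)→7514520 …(+5); best=140520 via (D,hash)
  {ABCD}: card=4687500; try (D,hash)→73420, (A,hash)→88720, (B,hash)→385920, (D,merge)→1072370, (A,merge)→1359720, (A,nl_idx)→5367220 …(+4); best=73420 via (D,hash)
  {BCDE}: card=1875000; try (D,hash)→32920, (E,hash)→88720, (B,hash)→157920, (D,merge)→406870, (E,merge)→1359720, (E,nl_idx)→2554720 …(+4); best=32920 via (D,hash)
  {ABCDE}: card=117187500; try (D,hash)→1604420, (A,hash)→1916920, (E,hash)→4769920, (B,hash)→9516920, (D,merge)→34415870, (A,merge)→41287920 …(+8); best=1604420 via (D,hash)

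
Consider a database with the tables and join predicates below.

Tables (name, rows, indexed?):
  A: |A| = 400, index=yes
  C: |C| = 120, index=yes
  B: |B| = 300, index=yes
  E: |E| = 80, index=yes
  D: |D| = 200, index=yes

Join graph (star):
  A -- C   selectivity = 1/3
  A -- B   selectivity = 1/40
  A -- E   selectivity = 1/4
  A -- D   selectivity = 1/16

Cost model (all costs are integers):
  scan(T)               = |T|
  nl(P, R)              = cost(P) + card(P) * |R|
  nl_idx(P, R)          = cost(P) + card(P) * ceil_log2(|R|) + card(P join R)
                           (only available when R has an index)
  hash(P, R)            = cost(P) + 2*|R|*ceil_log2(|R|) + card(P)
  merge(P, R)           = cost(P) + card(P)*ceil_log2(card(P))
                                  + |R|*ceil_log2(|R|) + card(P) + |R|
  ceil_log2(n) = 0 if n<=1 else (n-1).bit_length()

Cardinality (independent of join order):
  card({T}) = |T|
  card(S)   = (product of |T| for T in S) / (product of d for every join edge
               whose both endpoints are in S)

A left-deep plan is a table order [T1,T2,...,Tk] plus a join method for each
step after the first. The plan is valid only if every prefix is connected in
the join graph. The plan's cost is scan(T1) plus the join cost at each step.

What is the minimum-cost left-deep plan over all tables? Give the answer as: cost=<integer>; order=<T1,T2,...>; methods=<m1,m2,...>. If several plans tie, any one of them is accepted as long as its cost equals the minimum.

Selinger DP (subsets sized 1..n):
  {A}: scan cost=400, card=400
  {C}: scan cost=120, card=120
  {B}: scan cost=300, card=300
  {E}: scan cost=80, card=80
  {D}: scan cost=200, card=200
  {AC}: card=16000; try (C,hash)→2480, (A,merge)→5080, (C,merge)→5360, (A,hash)→7440, (A,nl_idx)→17200, (C,nl_idx)→19200 …(+2); best=2480 via (C,hash)
  {AB}: card=3000; try (A,nl_idx)→6000, (B,hash)→6200, (B,nl_idx)→7000, (A,merge)→7300, (B,merge)→7400, (A,hash)→7800 …(+2); best=6000 via (A,nl_idx)
  {AE}: card=8000; try (E,hash)→1920, (A,merge)→4720, (E,merge)→5040, (A,hash)→7360, (A,nl_idx)→8800, (E,nl_idx)→11200 …(+2); best=1920 via (E,hash)
  {AD}: card=5000; try (D,hash)→4000, (A,merge)→6000, (D,merge)→6200, (A,nl_idx)→7000, (A,hash)→7600, (D,nl_idx)→8600 …(+2); best=4000 via (D,hash)
  {ABC}: card=120000; try (C,hash)→10680, (B,hash)→23880, (C,merge)→45960, (C,nl_idx)→147000, (B,merge)→245480, (B,nl_idx)→266480 …(+2); best=10680 via (C,hash)
  {ACE}: card=320000; try (C,hash)→11600, (E,hash)→19600, (C,merge)→114880, (E,merge)→243120, (C,nl_idx)→377920, (E,nl_idx)→434480 …(+2); best=11600 via (C,hash)
  {ACD}: card=200000; try (C,hash)→10680, (D,hash)→21680, (C,merge)→74960, (C,nl_idx)→239000, (D,merge)→244280, (D,nl_idx)→330480 …(+2); best=10680 via (C,hash)
  {ABE}: card=60000; try (E,hash)→10120, (B,hash)→15320, (E,merge)→45640, (E,nl_idx)→87000, (B,merge)→116920, (B,nl_idx)→133920 …(+2); best=10120 via (E,hash)
  {ABD}: card=37500; try (D,hash)→12200, (B,hash)→14400, (D,merge)→46800, (D,nl_idx)→67500, (B,merge)→77000, (B,nl_idx)→86500 …(+2); best=12200 via (D,hash)
  {ADE}: card=100000; try (E,hash)→10120, (D,hash)→13120, (E,merge)→74640, (D,merge)→115720, (E,nl_idx)→139000, (D,nl_idx)→165920 …(+2); best=10120 via (E,hash)
  {ABCE}: card=2400000; try (C,hash)→71800, (E,hash)→131800, (B,hash)→337000, (C,merge)→1031080, (E,merge)→2171320, (C,nl_idx)→2830120 …(+6); best=71800 via (C,hash)
  {ABCD}: card=1500000; try (C,hash)→51380, (D,hash)→133880, (B,hash)→216080, (C,merge)→650660, (C,nl_idx)→1774700, (D,merge)→2172480 …(+6); best=51380 via (C,hash)
  {ACDE}: card=4000000; try (C,hash)→111800, (E,hash)→211800, (D,hash)→334800, (C,merge)→1811080, (E,merge)→3811320, (C,nl_idx)→4710120 …(+6); best=111800 via (C,hash)
  {ABDE}: card=750000; try (E,hash)→50820, (D,hash)→73320, (B,hash)→115520, (E,merge)→650340, (E,nl_idx)→1024700, (D,merge)→1031920 …(+6); best=50820 via (E,hash)
  {ABCDE}: card=30000000; try (C,hash)→802500, (E,hash)→1552500, (D,hash)→2475000, (B,hash)→4117200, (C,merge)→15801780, (E,merge)→33052020 …(+10); best=802500 via (C,hash)

cost=802500; order=B,A,D,E,C; methods=nl_idx,hash,hash,hash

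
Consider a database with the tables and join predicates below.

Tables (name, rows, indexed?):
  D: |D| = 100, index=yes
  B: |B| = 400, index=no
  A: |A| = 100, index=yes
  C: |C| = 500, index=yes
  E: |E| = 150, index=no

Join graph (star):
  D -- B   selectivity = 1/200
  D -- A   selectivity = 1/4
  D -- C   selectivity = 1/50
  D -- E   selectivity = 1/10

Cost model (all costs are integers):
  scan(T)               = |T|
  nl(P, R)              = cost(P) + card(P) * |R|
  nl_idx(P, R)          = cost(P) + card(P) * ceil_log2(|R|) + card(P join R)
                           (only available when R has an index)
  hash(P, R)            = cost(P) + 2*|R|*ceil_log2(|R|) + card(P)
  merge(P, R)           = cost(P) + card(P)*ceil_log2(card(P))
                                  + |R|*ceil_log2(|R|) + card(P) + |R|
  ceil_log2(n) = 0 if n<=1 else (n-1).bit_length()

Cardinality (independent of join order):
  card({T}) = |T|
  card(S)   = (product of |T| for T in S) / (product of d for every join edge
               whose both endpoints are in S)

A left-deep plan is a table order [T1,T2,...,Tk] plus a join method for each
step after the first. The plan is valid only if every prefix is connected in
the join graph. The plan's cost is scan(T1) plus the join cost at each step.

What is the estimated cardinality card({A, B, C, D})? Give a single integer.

Tables in S: A(100), B(400), C(500), D(100)
Edges inside S: D-B(d=200), D-A(d=4), D-C(d=50)
numerator = 100 * 400 * 500 * 100 = 2000000000
denominator = 200 * 4 * 50 = 40000
card(S) = 2000000000 / 40000 = 50000

50000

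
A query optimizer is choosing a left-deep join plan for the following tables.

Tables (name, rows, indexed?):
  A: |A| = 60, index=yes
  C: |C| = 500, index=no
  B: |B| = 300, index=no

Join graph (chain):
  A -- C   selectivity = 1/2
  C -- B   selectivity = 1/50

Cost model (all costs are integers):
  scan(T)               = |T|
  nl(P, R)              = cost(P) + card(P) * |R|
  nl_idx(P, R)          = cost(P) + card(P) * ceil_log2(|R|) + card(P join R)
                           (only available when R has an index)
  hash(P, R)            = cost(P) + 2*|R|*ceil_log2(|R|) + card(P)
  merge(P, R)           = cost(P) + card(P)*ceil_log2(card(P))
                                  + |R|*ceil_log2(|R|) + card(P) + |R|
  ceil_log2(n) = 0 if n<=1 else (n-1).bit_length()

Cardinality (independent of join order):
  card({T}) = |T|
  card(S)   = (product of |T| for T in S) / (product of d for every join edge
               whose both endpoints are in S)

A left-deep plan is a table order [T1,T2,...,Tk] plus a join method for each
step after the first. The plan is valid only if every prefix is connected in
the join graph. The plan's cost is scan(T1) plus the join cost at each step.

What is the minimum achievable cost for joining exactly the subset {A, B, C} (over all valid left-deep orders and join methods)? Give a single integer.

10120

Selinger DP over subsets of {A,B,C}:
  {A}: scan cost=60, card=60
  {C}: scan cost=500, card=500
  {B}: scan cost=300, card=300
  {AC}: card=15000; try (A,hash)→1720, (C,merge)→5480, (A,merge)→5920, (C,hash)→9120, (A,nl_idx)→18500, (C,nl)→30060 …(+1); best=1720 via (A,hash)
  {BC}: card=3000; try (B,hash)→6400, (C,merge)→8300, (B,merge)→8500, (C,hash)→9600, (C,nl)→150300, (B,nl)→150500; best=6400 via (B,hash)
  {ABC}: card=90000; try (A,hash)→10120, (B,hash)→22120, (A,merge)→45820, (A,nl_idx)→114400, (A,nl)→186400, (B,merge)→229720 …(+1); best=10120 via (A,hash)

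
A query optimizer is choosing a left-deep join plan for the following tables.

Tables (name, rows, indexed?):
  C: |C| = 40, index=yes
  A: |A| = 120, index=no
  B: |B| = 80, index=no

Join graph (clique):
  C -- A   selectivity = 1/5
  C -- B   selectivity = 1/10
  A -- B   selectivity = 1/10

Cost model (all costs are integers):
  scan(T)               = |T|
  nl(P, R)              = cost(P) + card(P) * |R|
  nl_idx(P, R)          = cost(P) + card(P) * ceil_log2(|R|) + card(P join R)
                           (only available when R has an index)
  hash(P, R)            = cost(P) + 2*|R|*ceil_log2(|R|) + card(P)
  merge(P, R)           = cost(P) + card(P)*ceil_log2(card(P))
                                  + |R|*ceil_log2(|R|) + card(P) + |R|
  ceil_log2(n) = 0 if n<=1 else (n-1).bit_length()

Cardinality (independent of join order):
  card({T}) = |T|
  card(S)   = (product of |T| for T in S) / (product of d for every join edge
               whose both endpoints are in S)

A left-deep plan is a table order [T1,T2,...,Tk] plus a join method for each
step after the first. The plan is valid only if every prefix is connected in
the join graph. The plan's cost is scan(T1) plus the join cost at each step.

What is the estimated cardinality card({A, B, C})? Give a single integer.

768

Tables in S: A(120), B(80), C(40)
Edges inside S: C-A(d=5), C-B(d=10), A-B(d=10)
numerator = 120 * 80 * 40 = 384000
denominator = 5 * 10 * 10 = 500
card(S) = 384000 / 500 = 768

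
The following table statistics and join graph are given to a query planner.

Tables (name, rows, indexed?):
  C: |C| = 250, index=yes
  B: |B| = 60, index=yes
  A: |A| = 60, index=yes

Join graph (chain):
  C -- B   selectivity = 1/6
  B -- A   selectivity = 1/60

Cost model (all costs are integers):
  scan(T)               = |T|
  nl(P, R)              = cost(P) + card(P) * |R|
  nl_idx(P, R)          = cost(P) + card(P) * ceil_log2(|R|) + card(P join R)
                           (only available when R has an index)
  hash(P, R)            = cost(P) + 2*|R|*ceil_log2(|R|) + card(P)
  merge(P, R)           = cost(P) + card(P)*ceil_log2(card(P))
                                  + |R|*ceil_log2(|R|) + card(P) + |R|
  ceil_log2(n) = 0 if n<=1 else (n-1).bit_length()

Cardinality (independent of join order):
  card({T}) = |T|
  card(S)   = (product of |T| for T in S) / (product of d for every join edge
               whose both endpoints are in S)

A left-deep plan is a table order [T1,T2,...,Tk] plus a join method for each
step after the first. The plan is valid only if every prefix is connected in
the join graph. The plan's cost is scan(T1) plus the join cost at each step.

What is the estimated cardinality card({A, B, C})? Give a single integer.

Tables in S: A(60), B(60), C(250)
Edges inside S: C-B(d=6), B-A(d=60)
numerator = 60 * 60 * 250 = 900000
denominator = 6 * 60 = 360
card(S) = 900000 / 360 = 2500

2500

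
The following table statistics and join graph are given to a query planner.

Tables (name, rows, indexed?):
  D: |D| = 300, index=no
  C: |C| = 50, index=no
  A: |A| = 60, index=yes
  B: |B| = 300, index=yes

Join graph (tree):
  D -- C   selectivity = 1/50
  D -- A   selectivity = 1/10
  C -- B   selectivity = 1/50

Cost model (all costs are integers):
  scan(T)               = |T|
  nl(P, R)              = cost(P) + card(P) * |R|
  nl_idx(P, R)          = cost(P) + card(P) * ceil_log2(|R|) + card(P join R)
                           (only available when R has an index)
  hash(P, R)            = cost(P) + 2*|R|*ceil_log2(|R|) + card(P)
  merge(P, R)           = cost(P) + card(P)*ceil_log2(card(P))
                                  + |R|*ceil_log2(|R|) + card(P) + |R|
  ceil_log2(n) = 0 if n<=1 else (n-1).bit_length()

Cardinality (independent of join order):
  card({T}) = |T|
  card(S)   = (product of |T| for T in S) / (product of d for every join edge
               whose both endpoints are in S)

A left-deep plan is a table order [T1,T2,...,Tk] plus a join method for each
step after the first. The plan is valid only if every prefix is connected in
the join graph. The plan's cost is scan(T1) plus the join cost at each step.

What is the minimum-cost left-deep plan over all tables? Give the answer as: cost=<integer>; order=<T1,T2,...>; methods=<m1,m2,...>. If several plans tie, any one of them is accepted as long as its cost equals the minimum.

cost=8220; order=D,C,B,A; methods=hash,nl_idx,hash

Selinger DP (subsets sized 1..n):
  {D}: scan cost=300, card=300
  {C}: scan cost=50, card=50
  {A}: scan cost=60, card=60
  {B}: scan cost=300, card=300
  {CD}: card=300; try (C,hash)→1200, (D,merge)→3400, (C,merge)→3650, (D,hash)→5500, (D,nl)→15050, (C,nl)→15300; best=1200 via (C,hash)
  {AD}: card=1800; try (A,hash)→1320, (D,merge)→3480, (A,merge)→3720, (A,nl_idx)→3900, (D,hash)→5520, (D,nl)→18060 …(+1); best=1320 via (A,hash)
  {BC}: card=300; try (B,nl_idx)→800, (C,hash)→1200, (B,merge)→3400, (C,merge)→3650, (B,hash)→5500, (B,nl)→15050 …(+1); best=800 via (B,nl_idx)
  {ACD}: card=1800; try (A,hash)→2220, (C,hash)→3720, (A,merge)→4620, (A,nl_idx)→4800, (A,nl)→19200, (C,merge)→23270 …(+1); best=2220 via (A,hash)
  {BCD}: card=1800; try (B,nl_idx)→5700, (D,hash)→6500, (D,merge)→6800, (B,hash)→6900, (B,merge)→7200, (D,nl)→90800 …(+1); best=5700 via (B,nl_idx)
  {ABCD}: card=10800; try (A,hash)→8220, (B,hash)→9420, (B,merge)→26820, (A,nl_idx)→27300, (A,merge)→27720, (B,nl_idx)→29220 …(+2); best=8220 via (A,hash)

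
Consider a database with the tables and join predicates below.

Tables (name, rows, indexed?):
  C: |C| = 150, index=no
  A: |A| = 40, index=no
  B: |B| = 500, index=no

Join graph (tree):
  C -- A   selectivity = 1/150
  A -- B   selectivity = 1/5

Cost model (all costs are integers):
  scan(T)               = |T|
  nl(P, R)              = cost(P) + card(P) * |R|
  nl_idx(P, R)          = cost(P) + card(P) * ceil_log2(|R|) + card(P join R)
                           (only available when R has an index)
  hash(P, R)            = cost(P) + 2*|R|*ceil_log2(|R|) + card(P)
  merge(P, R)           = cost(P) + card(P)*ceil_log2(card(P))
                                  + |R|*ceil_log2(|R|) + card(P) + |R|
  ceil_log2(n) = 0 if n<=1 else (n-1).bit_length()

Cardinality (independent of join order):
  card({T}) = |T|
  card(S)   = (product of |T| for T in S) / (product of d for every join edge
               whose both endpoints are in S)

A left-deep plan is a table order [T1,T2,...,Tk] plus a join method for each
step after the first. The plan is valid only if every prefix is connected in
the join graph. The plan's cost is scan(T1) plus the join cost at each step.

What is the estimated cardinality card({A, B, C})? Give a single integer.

4000

Tables in S: A(40), B(500), C(150)
Edges inside S: C-A(d=150), A-B(d=5)
numerator = 40 * 500 * 150 = 3000000
denominator = 150 * 5 = 750
card(S) = 3000000 / 750 = 4000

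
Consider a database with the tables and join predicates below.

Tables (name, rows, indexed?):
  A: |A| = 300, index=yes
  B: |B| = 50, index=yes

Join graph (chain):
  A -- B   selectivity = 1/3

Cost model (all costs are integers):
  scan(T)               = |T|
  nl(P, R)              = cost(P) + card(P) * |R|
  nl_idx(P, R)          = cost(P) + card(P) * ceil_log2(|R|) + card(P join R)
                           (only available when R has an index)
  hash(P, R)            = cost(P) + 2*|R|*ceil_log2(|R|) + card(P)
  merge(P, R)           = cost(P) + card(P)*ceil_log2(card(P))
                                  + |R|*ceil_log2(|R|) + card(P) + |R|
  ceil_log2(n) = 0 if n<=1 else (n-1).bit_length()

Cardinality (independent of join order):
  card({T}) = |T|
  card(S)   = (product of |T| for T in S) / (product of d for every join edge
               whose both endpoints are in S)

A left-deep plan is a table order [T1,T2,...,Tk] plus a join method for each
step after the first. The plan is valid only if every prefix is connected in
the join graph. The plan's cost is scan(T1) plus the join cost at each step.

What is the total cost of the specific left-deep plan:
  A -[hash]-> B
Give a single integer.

step 1: scan A: cost=300, card=300
step 2: join B via hash
    card(P join B) = 300*50/(3) = 5000
    cost = 300 + 2*50*6 + 300 = 1200

1200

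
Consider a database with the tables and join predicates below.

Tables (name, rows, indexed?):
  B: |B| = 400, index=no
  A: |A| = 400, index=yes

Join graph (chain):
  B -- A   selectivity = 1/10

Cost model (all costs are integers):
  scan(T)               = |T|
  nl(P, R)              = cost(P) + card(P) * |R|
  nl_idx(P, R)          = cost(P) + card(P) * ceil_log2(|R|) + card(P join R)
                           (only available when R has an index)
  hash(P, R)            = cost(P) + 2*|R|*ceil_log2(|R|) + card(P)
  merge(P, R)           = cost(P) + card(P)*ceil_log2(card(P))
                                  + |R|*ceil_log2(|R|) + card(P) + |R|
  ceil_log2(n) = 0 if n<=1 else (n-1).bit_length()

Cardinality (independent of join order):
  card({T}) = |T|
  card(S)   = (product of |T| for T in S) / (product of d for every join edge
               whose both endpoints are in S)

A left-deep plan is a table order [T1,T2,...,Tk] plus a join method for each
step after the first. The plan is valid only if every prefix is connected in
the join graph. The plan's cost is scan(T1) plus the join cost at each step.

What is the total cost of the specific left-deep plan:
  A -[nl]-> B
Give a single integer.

160400

step 1: scan A: cost=400, card=400
step 2: join B via nl
    card(P join B) = 400*400/(10) = 16000
    cost = 400 + 400*400 = 160400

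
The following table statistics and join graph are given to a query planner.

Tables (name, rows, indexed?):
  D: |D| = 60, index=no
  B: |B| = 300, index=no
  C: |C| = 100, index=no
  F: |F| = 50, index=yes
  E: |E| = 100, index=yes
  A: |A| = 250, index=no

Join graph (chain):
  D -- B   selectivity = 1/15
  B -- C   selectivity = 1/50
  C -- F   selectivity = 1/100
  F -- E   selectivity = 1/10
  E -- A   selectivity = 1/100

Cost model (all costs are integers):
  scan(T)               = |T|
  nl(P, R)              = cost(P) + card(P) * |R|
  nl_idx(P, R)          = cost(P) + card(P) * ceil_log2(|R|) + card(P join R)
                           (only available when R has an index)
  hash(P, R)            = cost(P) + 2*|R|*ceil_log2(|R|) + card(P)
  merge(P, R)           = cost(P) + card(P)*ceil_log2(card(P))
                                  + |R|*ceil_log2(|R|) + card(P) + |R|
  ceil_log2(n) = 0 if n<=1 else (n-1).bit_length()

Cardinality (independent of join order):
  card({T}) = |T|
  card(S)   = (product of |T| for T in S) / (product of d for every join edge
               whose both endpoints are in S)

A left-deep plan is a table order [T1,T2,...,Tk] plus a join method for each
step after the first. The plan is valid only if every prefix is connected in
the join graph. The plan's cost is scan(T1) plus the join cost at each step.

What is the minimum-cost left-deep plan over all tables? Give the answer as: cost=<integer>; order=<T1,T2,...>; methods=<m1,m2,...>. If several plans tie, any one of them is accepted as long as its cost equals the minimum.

Selinger DP (subsets sized 1..n):
  {D}: scan cost=60, card=60
  {B}: scan cost=300, card=300
  {C}: scan cost=100, card=100
  {F}: scan cost=50, card=50
  {E}: scan cost=100, card=100
  {A}: scan cost=250, card=250
  {BD}: card=1200; try (D,hash)→1320, (B,merge)→3480, (D,merge)→3720, (B,hash)→5520, (B,nl)→18060, (D,nl)→18300; best=1320 via (D,hash)
  {BC}: card=600; try (C,hash)→2000, (B,merge)→3900, (C,merge)→4100, (B,hash)→5600, (B,nl)→30100, (C,nl)→30300; best=2000 via (C,hash)
  {CF}: card=50; try (F,nl_idx)→750, (F,hash)→800, (C,merge)→1200, (F,merge)→1250, (C,hash)→1500, (C,nl)→5050 …(+1); best=750 via (F,nl_idx)
  {EF}: card=500; try (F,hash)→800, (E,nl_idx)→900, (F,nl_idx)→1200, (E,merge)→1200, (F,merge)→1250, (E,hash)→1500 …(+2); best=800 via (F,hash)
  {AE}: card=250; try (E,hash)→1900, (E,nl_idx)→2250, (A,merge)→3150, (E,merge)→3300, (A,hash)→4200, (A,nl)→25100 …(+1); best=1900 via (E,hash)
  {BCD}: card=2400; try (D,hash)→3320, (C,hash)→3920, (D,merge)→9020, (C,merge)→16520, (D,nl)→38000, (C,nl)→121320; best=3320 via (D,hash)
  {BCF}: card=300; try (F,hash)→3200, (B,merge)→4100, (F,nl_idx)→5900, (B,hash)→6200, (F,merge)→8950, (B,nl)→15750 …(+1); best=3200 via (F,hash)
  {CEF}: card=500; try (E,nl_idx)→1600, (E,merge)→1900, (E,hash)→2200, (C,hash)→2700, (E,nl)→5750, (C,merge)→6600 …(+1); best=1600 via (E,nl_idx)
  {AEF}: card=1250; try (F,hash)→2750, (F,merge)→4500, (F,nl_idx)→4650, (A,hash)→5300, (A,merge)→8050, (F,nl)→14400 …(+1); best=2750 via (F,hash)
  {BCDF}: card=1200; try (D,hash)→4220, (F,hash)→6320, (D,merge)→6620, (F,nl_idx)→18920, (D,nl)→21200, (F,merge)→34870 …(+1); best=4220 via (D,hash)
  {BCEF}: card=3000; try (E,hash)→4900, (E,merge)→7000, (B,hash)→7500, (E,nl_idx)→8300, (B,merge)→9600, (E,nl)→33200 …(+1); best=4900 via (E,hash)
  {ACEF}: card=1250; try (C,hash)→5400, (A,hash)→6100, (A,merge)→8850, (C,merge)→18550, (A,nl)→126600, (C,nl)→127750; best=5400 via (C,hash)
  {BCDEF}: card=12000; try (E,hash)→6820, (D,hash)→8620, (E,merge)→19420, (E,nl_idx)→24620, (D,merge)→44320, (E,nl)→124220 …(+1); best=6820 via (E,hash)
  {ABCEF}: card=7500; try (A,hash)→11900, (B,hash)→12050, (B,merge)→23400, (A,merge)→46150, (B,nl)→380400, (A,nl)→754900; best=11900 via (A,hash)
  {ABCDEF}: card=30000; try (D,hash)→20120, (A,hash)→22820, (D,merge)→117320, (A,merge)→189070, (D,nl)→461900, (A,nl)→3006820; best=20120 via (D,hash)

cost=20120; order=B,C,F,E,A,D; methods=hash,hash,hash,hash,hash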